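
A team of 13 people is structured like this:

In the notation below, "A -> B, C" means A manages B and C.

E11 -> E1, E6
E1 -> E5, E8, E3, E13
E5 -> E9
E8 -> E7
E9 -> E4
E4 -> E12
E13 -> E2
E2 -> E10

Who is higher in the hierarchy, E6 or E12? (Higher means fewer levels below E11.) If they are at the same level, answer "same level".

E6

E6 is 1 level below E11; E12 is 5. E6 is higher.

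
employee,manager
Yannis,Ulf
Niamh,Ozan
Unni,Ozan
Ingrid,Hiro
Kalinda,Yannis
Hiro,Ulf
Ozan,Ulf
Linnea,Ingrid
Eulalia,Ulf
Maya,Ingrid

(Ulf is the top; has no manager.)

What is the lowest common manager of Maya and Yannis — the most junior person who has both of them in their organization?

Maya's chain of managers is Ingrid, Hiro, Ulf. Yannis's chain of managers is Ulf. The first manager that appears in both chains is Ulf.

Ulf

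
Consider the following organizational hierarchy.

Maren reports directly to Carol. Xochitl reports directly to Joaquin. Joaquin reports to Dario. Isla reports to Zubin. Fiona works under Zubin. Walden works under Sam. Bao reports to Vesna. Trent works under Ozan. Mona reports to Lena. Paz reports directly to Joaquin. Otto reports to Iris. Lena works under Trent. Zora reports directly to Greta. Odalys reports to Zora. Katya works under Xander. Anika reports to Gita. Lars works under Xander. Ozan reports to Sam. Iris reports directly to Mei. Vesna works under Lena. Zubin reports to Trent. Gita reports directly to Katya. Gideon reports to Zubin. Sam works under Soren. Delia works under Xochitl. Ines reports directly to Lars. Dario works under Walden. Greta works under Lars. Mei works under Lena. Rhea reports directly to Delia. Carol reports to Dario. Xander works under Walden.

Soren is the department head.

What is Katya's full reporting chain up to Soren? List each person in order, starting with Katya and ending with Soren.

Katya reports to Xander. Xander reports to Walden. Walden reports to Sam. Sam reports to Soren. Soren is at the top.

Katya -> Xander -> Walden -> Sam -> Soren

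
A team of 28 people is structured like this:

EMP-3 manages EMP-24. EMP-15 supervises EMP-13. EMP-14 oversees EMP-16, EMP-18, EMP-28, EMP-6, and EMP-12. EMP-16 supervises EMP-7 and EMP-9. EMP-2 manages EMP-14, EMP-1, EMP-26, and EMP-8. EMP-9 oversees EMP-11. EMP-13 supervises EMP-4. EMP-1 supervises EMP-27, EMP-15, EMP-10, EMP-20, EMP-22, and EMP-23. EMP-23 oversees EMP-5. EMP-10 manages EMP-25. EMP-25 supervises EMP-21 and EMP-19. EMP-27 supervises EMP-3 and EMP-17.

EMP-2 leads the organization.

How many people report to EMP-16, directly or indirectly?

3

EMP-16 directly manages EMP-7, EMP-9. EMP-7 has no reports. Under EMP-9: EMP-11 (1). So EMP-16's organization is 2 direct reports plus everyone under them: 1 + 2 = 3.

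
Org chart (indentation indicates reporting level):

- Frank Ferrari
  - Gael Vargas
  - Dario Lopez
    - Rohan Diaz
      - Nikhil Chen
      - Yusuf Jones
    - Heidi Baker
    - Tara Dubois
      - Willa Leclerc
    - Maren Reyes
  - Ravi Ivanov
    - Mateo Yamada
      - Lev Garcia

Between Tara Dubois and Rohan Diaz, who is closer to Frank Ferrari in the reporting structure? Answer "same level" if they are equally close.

Both Tara Dubois and Rohan Diaz are 2 levels below Frank Ferrari.

same level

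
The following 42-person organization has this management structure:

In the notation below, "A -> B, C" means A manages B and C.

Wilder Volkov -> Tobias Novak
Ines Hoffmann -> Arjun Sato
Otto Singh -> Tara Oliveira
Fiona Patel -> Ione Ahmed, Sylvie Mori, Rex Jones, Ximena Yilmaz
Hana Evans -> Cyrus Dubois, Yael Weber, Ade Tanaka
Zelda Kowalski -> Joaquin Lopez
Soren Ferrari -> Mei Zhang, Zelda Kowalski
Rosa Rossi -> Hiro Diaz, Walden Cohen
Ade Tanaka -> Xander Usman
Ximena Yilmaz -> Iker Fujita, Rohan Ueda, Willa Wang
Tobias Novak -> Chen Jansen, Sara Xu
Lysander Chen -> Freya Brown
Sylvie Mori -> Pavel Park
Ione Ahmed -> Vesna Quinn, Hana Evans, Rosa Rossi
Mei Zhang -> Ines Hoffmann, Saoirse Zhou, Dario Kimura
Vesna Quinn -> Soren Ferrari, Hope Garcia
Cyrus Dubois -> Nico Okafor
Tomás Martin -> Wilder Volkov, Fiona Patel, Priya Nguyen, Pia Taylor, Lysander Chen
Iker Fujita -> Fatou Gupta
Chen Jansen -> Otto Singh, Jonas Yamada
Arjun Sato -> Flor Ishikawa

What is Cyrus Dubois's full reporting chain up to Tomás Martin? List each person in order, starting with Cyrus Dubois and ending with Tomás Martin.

Cyrus Dubois reports to Hana Evans. Hana Evans reports to Ione Ahmed. Ione Ahmed reports to Fiona Patel. Fiona Patel reports to Tomás Martin. Tomás Martin is at the top.

Cyrus Dubois -> Hana Evans -> Ione Ahmed -> Fiona Patel -> Tomás Martin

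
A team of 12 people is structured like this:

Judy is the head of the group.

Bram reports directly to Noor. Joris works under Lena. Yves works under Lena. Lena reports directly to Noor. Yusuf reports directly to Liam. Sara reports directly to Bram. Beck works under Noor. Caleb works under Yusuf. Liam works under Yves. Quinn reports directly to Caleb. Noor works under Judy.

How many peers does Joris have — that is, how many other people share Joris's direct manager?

1

Joris reports to Lena. Lena's other direct reports are Yves — 1 peer.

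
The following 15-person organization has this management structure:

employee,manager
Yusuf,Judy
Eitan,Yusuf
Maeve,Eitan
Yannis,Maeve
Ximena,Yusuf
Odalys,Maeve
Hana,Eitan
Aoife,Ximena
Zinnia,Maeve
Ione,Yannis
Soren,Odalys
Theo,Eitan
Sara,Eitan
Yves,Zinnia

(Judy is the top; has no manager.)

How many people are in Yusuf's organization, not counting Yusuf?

13

Yusuf directly manages Eitan, Ximena. Under Eitan: Sara, Theo, Hana, Maeve, Zinnia, Yves, Odalys, Soren, Yannis, Ione (10). Under Ximena: Aoife (1). So Yusuf's organization is 2 direct reports plus everyone under them: 11 + 2 = 13.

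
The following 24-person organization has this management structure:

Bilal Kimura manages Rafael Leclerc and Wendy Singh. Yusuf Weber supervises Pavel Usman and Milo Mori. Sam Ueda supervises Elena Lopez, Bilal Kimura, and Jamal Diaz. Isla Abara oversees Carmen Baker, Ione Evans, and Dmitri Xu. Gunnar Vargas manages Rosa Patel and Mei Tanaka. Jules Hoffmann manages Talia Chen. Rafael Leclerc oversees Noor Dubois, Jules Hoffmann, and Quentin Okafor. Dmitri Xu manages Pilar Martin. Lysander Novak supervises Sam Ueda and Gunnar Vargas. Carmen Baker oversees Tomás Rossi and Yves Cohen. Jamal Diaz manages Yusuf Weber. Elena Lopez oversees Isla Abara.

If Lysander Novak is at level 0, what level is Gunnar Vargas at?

Chain from Gunnar Vargas up to Lysander Novak: Gunnar Vargas → Lysander Novak. That is 1 step up, so Gunnar Vargas is 1 level below Lysander Novak.

1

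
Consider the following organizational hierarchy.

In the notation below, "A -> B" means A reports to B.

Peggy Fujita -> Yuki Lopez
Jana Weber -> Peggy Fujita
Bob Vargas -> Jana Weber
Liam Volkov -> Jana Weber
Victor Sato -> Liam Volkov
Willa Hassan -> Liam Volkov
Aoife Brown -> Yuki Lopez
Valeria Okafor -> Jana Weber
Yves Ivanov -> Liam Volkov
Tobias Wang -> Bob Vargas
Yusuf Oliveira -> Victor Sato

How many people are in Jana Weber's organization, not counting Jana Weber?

Jana Weber directly manages Bob Vargas, Liam Volkov, Valeria Okafor. Under Bob Vargas: Tobias Wang (1). Under Liam Volkov: Yves Ivanov, Willa Hassan, Victor Sato, Yusuf Oliveira (4). Valeria Okafor has no reports. So Jana Weber's organization is 3 direct reports plus everyone under them: 2 + 5 + 1 = 8.

8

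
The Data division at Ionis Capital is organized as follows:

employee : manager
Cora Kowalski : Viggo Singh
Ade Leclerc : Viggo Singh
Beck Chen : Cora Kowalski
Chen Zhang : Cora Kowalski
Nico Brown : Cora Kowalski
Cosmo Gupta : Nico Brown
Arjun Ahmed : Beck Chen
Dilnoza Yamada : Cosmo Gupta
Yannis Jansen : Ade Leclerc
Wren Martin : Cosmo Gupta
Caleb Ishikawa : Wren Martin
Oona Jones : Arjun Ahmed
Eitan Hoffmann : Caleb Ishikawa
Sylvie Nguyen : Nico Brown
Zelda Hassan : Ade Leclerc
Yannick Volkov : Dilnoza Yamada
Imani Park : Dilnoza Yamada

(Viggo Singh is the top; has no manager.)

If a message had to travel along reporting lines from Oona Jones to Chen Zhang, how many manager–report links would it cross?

4

Oona Jones is 3 levels below Cora Kowalski, and Chen Zhang is 1 level below Cora Kowalski (their lowest common manager). The shortest path runs up from Oona Jones to Cora Kowalski and back down to Chen Zhang: 3 + 1 = 4 links.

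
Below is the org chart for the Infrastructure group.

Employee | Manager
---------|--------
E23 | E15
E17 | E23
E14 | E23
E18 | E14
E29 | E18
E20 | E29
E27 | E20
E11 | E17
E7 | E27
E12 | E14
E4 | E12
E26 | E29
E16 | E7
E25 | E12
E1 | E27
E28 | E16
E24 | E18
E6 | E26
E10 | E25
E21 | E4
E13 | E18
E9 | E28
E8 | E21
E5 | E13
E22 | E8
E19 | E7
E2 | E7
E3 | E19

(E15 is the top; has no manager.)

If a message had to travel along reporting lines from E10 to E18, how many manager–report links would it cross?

E10 is 3 levels below E14, and E18 is 1 level below E14 (their lowest common manager). The shortest path runs up from E10 to E14 and back down to E18: 3 + 1 = 4 links.

4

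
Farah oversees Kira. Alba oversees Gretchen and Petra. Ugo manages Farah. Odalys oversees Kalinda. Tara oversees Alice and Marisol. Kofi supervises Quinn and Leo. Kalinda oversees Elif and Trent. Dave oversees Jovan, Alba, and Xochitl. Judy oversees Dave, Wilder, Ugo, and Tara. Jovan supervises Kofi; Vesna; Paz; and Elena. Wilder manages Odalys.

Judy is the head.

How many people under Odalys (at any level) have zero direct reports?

2

The people in Odalys's organization with no one reporting to them are Trent, Elif. That is 2.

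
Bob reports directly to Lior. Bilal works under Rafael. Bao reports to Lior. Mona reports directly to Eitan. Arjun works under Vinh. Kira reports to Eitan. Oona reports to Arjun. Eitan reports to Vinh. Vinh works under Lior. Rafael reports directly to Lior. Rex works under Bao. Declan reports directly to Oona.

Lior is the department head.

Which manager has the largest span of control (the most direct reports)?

Lior

Direct-report counts: Lior has 4; Rafael has 1; Bao has 1; Vinh has 2; Arjun has 1; Oona has 1; Eitan has 2. The largest is 4, held by Lior.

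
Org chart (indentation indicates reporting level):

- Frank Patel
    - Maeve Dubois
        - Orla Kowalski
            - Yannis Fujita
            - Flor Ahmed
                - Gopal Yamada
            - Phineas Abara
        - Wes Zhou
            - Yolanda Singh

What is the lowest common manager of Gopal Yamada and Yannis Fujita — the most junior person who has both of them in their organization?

Orla Kowalski

Gopal Yamada's chain of managers is Flor Ahmed, Orla Kowalski, Maeve Dubois, Frank Patel. Yannis Fujita's chain of managers is Orla Kowalski, Maeve Dubois, Frank Patel. The first manager that appears in both chains is Orla Kowalski.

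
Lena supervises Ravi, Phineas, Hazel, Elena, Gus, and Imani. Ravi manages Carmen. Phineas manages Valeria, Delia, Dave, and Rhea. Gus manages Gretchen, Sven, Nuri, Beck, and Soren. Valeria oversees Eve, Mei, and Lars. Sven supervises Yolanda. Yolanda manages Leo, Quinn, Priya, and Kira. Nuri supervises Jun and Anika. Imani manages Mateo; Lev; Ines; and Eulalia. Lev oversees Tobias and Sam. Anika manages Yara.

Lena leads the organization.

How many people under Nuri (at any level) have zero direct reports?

The people in Nuri's organization with no one reporting to them are Yara, Jun. That is 2.

2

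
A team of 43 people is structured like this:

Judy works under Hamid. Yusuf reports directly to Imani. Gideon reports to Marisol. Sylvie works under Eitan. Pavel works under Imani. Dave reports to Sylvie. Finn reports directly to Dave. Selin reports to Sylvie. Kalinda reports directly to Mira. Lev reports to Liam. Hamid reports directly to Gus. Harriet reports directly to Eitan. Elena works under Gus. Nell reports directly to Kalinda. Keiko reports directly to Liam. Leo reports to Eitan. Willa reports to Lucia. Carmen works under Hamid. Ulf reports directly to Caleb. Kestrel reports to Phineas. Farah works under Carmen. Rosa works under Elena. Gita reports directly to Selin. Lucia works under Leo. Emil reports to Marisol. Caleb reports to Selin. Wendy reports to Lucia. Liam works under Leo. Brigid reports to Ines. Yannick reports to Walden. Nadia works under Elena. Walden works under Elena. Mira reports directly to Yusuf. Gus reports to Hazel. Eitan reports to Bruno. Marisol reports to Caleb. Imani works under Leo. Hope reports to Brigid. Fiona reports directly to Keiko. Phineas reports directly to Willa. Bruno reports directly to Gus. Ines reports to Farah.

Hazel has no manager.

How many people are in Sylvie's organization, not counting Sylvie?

Sylvie directly manages Selin, Dave. Under Selin: Gita, Caleb, Ulf, Marisol, Gideon, Emil (6). Under Dave: Finn (1). So Sylvie's organization is 2 direct reports plus everyone under them: 7 + 2 = 9.

9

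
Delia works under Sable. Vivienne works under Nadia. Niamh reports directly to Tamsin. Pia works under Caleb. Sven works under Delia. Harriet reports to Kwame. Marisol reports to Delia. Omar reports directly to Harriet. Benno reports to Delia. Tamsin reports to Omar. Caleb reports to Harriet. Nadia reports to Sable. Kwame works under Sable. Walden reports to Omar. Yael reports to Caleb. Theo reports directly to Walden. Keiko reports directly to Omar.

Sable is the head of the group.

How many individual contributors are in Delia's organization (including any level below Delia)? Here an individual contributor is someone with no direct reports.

3

The people in Delia's organization with no one reporting to them are Marisol, Sven, Benno. That is 3.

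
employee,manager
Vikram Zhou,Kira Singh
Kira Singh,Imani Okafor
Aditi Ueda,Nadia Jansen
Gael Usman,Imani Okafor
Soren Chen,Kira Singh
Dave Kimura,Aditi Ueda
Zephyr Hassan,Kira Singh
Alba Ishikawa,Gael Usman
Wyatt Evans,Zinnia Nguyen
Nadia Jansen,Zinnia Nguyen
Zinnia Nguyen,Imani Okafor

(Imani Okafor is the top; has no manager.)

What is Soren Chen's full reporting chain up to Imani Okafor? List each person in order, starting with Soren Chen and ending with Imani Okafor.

Soren Chen reports to Kira Singh. Kira Singh reports to Imani Okafor. Imani Okafor is at the top.

Soren Chen -> Kira Singh -> Imani Okafor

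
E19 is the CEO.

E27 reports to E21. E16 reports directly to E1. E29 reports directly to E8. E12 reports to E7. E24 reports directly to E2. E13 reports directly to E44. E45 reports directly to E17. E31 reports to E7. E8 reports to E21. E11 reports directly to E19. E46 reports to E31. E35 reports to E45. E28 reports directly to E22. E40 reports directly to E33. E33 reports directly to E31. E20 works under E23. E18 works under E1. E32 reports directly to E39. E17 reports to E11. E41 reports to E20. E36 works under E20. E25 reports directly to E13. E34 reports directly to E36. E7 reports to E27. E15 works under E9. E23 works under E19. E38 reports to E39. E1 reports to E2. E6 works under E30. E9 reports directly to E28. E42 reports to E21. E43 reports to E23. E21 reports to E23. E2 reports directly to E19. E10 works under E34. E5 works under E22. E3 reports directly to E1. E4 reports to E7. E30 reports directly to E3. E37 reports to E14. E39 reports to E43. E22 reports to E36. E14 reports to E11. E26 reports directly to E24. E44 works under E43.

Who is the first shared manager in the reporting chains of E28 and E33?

E28's chain of managers is E22, E36, E20, E23, E19. E33's chain of managers is E31, E7, E27, E21, E23, E19. The first manager that appears in both chains is E23.

E23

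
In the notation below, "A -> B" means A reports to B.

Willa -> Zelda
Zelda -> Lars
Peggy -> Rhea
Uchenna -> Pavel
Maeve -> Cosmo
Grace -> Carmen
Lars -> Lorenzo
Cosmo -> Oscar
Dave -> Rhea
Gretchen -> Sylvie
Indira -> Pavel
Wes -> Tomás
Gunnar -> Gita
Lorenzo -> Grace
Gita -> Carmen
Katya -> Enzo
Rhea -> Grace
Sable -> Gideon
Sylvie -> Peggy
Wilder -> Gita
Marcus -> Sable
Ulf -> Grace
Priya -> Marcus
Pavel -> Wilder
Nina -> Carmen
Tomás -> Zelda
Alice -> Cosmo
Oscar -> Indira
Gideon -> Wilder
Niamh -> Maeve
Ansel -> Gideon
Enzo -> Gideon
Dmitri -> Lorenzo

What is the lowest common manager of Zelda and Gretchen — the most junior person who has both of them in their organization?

Grace

Zelda's chain of managers is Lars, Lorenzo, Grace, Carmen. Gretchen's chain of managers is Sylvie, Peggy, Rhea, Grace, Carmen. The first manager that appears in both chains is Grace.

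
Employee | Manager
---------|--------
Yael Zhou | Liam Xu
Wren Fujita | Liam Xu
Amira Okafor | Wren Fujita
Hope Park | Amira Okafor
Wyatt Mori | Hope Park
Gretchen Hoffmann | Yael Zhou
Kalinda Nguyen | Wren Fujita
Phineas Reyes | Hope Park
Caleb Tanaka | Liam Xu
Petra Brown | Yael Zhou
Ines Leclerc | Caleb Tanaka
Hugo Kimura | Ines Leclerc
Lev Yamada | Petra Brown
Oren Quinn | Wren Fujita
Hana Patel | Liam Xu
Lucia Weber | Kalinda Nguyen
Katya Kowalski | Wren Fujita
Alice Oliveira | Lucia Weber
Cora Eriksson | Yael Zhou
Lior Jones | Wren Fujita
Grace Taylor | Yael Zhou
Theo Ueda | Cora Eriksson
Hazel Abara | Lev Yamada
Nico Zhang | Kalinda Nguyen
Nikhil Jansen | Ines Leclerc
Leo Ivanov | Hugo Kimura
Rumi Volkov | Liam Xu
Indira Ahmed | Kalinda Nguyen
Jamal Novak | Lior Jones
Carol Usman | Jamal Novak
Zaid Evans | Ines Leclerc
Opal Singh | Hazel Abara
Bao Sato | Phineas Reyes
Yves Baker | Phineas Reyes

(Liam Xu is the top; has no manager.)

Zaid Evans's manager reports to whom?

Zaid Evans reports to Ines Leclerc, and Ines Leclerc reports to Caleb Tanaka. So Zaid Evans's skip-level manager is Caleb Tanaka.

Caleb Tanaka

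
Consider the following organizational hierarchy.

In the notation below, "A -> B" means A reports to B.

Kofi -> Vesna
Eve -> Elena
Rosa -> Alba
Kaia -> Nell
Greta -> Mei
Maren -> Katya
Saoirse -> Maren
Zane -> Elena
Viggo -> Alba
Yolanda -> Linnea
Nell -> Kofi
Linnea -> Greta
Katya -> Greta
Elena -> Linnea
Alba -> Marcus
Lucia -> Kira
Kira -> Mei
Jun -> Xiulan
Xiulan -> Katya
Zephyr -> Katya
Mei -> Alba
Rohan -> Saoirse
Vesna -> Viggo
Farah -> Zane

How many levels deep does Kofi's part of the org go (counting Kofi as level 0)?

The longest chain under Kofi runs Kofi → Nell → Kaia, which is 2 levels below Kofi.

2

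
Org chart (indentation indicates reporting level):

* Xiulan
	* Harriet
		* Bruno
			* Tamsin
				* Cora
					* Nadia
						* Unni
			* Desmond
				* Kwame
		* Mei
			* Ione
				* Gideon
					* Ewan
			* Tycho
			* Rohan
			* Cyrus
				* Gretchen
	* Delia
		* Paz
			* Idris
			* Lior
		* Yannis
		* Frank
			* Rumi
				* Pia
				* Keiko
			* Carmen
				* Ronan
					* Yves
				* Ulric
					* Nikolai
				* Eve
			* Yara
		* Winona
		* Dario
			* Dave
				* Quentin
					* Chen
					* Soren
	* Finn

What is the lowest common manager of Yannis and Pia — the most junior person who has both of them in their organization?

Delia

Yannis's chain of managers is Delia, Xiulan. Pia's chain of managers is Rumi, Frank, Delia, Xiulan. The first manager that appears in both chains is Delia.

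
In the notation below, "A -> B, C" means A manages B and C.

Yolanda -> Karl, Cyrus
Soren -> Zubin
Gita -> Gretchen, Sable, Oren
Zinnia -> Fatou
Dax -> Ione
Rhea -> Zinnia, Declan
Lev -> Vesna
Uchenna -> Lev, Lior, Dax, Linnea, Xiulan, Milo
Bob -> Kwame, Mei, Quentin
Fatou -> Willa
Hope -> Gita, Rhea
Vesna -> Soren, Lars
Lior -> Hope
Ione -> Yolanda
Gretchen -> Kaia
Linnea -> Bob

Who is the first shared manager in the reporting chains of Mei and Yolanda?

Uchenna

Mei's chain of managers is Bob, Linnea, Uchenna. Yolanda's chain of managers is Ione, Dax, Uchenna. The first manager that appears in both chains is Uchenna.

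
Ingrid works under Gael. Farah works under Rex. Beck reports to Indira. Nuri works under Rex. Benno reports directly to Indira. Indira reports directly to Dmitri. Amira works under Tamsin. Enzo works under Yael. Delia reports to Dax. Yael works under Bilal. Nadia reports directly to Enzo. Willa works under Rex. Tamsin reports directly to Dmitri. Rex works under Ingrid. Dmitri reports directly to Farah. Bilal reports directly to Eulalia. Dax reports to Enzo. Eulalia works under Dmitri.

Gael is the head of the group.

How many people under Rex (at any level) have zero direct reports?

The people in Rex's organization with no one reporting to them are Nuri, Willa, Nadia, Delia, Amira, Benno, Beck. That is 7.

7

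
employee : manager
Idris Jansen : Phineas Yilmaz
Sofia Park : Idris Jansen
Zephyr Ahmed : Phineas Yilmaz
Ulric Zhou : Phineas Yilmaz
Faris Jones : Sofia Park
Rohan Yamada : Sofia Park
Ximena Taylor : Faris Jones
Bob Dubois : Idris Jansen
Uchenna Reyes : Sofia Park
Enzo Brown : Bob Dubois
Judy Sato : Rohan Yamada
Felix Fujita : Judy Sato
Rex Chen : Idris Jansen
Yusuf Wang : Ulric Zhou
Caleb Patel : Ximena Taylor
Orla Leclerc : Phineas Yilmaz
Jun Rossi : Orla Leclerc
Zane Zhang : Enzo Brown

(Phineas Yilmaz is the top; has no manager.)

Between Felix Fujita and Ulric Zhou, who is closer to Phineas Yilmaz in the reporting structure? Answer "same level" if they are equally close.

Ulric Zhou

Felix Fujita is 5 levels below Phineas Yilmaz; Ulric Zhou is 1. Ulric Zhou is higher.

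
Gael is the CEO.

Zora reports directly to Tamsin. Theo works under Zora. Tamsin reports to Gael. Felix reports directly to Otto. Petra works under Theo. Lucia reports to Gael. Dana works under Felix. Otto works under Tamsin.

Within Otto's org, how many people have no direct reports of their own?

The only person in Otto's organization with no one reporting to them is Dana. That is 1.

1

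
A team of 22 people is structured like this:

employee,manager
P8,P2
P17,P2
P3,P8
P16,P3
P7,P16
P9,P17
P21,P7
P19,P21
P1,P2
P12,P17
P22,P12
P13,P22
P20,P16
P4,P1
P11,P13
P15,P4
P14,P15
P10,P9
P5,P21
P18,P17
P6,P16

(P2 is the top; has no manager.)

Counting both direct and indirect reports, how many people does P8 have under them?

8

P8 directly manages P3. Under P3: P16, P6, P20, P7, P21, P5, P19 (7). That's 8 in total.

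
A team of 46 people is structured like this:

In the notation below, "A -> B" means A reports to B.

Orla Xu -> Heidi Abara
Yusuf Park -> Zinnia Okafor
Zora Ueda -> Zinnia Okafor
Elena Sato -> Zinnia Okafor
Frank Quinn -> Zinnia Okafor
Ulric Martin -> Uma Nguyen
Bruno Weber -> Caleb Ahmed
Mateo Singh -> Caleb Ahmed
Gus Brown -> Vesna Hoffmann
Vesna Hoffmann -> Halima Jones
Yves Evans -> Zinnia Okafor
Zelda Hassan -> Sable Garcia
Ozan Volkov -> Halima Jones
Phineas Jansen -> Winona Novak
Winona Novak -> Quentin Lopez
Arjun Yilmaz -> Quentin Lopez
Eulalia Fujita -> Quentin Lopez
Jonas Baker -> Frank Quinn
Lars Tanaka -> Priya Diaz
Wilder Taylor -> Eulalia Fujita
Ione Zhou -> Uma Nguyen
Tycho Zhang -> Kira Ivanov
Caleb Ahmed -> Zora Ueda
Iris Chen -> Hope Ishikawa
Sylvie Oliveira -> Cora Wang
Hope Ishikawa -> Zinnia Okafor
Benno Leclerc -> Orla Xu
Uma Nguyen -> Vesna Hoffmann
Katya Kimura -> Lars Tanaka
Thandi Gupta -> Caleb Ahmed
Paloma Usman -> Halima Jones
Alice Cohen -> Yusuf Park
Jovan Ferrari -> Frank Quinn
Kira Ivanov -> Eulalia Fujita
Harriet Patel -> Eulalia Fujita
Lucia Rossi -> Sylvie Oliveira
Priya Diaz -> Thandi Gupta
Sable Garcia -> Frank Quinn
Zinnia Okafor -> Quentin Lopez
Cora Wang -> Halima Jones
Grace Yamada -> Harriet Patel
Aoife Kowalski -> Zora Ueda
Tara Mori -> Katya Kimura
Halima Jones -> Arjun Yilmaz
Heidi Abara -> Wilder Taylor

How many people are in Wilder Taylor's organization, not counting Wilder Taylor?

3

Wilder Taylor directly manages Heidi Abara. Under Heidi Abara: Orla Xu, Benno Leclerc (2). That's 3 in total.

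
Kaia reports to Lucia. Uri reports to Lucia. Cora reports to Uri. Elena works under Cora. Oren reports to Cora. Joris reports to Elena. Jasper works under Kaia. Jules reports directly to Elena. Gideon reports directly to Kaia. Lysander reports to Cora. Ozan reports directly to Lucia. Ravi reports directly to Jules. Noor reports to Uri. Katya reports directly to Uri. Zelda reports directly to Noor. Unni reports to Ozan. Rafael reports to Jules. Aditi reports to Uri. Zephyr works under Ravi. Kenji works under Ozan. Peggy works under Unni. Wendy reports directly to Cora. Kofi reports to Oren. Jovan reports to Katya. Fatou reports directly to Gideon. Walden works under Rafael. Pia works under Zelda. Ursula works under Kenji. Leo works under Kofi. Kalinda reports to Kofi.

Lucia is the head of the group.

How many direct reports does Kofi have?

Kofi directly manages Leo, Kalinda. That is 2 direct reports.

2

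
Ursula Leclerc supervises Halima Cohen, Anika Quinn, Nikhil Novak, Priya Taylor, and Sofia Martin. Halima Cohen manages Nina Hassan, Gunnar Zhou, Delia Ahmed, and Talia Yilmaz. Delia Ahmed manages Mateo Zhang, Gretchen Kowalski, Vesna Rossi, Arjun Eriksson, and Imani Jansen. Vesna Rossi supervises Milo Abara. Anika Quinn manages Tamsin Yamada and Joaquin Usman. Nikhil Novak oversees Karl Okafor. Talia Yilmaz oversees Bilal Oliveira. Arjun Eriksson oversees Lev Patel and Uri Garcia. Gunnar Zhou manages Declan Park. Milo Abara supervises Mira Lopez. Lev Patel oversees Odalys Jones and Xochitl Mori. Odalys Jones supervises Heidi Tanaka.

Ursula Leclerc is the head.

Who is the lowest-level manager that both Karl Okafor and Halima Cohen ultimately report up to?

Karl Okafor's chain of managers is Nikhil Novak, Ursula Leclerc. Halima Cohen's chain of managers is Ursula Leclerc. The first manager that appears in both chains is Ursula Leclerc.

Ursula Leclerc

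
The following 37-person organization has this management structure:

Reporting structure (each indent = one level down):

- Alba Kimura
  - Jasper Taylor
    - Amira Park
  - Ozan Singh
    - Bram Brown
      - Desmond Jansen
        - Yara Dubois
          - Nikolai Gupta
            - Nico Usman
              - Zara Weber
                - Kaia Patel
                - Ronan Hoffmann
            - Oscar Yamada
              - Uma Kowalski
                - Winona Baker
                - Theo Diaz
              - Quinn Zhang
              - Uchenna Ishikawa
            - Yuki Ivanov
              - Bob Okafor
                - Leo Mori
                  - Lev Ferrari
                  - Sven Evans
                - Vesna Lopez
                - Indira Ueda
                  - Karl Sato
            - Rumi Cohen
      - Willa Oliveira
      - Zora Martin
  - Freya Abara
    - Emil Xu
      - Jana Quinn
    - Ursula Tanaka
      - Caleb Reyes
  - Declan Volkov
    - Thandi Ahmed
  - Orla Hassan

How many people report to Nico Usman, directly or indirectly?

3

Nico Usman directly manages Zara Weber. Under Zara Weber: Ronan Hoffmann, Kaia Patel (2). That's 3 in total.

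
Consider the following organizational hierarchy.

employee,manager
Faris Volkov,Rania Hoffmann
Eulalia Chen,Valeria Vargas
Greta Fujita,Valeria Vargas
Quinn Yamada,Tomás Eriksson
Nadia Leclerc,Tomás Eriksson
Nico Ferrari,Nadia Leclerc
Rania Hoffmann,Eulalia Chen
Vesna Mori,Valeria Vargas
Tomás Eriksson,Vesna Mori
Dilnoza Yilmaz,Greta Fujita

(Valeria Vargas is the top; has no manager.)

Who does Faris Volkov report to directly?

Rania Hoffmann

Faris Volkov reports directly to Rania Hoffmann.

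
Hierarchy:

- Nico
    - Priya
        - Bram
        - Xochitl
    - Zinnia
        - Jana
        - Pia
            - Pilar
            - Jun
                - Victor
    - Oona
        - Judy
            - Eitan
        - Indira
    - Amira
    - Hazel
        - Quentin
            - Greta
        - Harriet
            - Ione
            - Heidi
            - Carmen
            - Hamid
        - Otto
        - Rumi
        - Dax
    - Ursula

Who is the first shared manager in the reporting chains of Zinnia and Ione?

Zinnia's chain of managers is Nico. Ione's chain of managers is Harriet, Hazel, Nico. The first manager that appears in both chains is Nico.

Nico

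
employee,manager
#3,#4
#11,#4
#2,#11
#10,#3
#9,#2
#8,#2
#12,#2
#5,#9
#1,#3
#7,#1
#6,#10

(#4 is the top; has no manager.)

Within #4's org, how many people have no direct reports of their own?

5

The people in #4's organization with no one reporting to them are #12, #8, #5, #7, #6. That is 5.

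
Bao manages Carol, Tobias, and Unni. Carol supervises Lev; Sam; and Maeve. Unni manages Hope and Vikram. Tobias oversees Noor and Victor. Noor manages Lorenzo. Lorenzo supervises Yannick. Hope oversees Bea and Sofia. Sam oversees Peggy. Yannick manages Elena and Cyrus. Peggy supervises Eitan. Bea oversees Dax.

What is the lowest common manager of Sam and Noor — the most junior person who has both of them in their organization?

Bao

Sam's chain of managers is Carol, Bao. Noor's chain of managers is Tobias, Bao. The first manager that appears in both chains is Bao.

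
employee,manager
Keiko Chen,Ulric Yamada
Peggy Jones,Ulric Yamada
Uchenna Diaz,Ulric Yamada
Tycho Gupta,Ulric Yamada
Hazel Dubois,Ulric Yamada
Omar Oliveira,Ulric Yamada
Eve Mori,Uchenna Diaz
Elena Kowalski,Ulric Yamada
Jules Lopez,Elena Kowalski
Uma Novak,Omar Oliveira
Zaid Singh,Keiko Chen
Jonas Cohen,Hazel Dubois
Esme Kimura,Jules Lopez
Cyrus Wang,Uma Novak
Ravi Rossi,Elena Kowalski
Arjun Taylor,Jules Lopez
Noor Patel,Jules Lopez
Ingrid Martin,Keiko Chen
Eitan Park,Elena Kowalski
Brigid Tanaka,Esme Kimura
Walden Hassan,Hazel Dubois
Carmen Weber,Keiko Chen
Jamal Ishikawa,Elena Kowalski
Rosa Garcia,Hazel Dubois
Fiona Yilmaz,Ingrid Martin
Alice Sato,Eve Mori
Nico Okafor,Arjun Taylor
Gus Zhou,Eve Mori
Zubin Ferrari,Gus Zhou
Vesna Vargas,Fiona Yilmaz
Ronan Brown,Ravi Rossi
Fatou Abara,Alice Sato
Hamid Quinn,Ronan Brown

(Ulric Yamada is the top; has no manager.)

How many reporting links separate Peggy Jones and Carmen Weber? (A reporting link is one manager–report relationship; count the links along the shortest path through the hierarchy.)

Peggy Jones is 1 level below Ulric Yamada, and Carmen Weber is 2 levels below Ulric Yamada (their lowest common manager). The shortest path runs up from Peggy Jones to Ulric Yamada and back down to Carmen Weber: 1 + 2 = 3 links.

3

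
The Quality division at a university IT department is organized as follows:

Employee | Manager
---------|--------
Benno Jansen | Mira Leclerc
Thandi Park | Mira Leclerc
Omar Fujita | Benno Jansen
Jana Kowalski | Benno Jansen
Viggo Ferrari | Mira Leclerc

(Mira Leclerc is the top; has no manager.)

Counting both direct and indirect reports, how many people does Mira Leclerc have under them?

5

Mira Leclerc directly manages Benno Jansen, Thandi Park, Viggo Ferrari. Under Benno Jansen: Jana Kowalski, Omar Fujita (2). Thandi Park has no reports. Viggo Ferrari has no reports. So Mira Leclerc's organization is 3 direct reports plus everyone under them: 3 + 1 + 1 = 5.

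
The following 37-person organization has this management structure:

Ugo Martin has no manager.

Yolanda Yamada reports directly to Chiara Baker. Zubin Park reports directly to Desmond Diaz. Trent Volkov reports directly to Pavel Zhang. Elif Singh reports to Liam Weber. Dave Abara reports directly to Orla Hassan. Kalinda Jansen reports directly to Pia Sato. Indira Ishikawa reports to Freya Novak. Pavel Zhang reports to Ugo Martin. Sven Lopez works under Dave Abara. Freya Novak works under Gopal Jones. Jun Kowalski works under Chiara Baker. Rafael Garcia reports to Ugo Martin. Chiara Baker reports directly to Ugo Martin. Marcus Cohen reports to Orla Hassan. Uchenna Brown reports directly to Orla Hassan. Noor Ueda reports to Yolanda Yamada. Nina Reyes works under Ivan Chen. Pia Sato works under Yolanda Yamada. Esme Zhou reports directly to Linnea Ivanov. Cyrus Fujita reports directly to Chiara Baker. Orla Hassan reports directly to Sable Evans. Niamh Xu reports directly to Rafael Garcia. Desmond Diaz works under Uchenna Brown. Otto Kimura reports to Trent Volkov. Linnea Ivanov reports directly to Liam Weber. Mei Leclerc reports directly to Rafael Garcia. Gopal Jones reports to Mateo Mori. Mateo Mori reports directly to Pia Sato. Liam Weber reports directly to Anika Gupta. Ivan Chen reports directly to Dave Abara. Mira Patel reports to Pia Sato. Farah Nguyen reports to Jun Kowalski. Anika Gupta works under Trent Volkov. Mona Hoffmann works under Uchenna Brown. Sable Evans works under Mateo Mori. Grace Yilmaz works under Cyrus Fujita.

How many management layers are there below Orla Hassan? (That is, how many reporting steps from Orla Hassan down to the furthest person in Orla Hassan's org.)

The longest chain under Orla Hassan runs Orla Hassan → Uchenna Brown → Desmond Diaz → Zubin Park, which is 3 levels below Orla Hassan.

3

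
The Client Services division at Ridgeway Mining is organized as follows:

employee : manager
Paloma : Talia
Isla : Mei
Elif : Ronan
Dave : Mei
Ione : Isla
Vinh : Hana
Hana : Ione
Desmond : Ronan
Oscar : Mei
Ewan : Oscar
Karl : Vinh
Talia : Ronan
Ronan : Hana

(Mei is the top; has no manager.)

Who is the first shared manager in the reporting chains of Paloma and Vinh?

Hana

Paloma's chain of managers is Talia, Ronan, Hana, Ione, Isla, Mei. Vinh's chain of managers is Hana, Ione, Isla, Mei. The first manager that appears in both chains is Hana.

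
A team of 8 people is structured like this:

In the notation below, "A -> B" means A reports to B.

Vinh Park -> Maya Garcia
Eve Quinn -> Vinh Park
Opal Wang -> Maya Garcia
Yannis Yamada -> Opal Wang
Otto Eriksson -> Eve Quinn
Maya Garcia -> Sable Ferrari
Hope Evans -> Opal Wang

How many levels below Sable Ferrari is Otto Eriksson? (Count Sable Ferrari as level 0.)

4

Chain from Otto Eriksson up to Sable Ferrari: Otto Eriksson → Eve Quinn → Vinh Park → Maya Garcia → Sable Ferrari. That is 4 steps up, so Otto Eriksson is 4 levels below Sable Ferrari.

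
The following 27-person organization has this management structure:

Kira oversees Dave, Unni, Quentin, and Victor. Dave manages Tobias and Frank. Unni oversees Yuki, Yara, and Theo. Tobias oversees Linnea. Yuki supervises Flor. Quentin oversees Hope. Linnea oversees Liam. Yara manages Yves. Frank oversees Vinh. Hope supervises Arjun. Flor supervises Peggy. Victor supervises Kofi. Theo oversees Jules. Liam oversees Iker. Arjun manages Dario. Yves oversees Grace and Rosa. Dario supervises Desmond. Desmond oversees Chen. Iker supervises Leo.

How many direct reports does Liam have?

1

Liam directly manages Iker. That is 1 direct report.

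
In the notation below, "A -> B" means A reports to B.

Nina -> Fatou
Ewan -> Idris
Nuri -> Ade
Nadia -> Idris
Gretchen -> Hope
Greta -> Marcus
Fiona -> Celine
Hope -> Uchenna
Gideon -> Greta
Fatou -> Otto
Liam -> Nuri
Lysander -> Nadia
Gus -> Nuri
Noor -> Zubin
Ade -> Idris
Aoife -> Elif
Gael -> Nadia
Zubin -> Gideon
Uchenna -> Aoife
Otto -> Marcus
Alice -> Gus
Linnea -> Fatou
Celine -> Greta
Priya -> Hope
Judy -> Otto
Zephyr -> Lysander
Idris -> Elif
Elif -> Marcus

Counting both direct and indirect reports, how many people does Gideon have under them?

2

Gideon directly manages Zubin. Under Zubin: Noor (1). That's 2 in total.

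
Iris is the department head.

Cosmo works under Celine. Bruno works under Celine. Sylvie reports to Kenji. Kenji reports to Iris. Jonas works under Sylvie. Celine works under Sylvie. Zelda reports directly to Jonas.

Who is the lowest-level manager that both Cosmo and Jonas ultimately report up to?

Sylvie

Cosmo's chain of managers is Celine, Sylvie, Kenji, Iris. Jonas's chain of managers is Sylvie, Kenji, Iris. The first manager that appears in both chains is Sylvie.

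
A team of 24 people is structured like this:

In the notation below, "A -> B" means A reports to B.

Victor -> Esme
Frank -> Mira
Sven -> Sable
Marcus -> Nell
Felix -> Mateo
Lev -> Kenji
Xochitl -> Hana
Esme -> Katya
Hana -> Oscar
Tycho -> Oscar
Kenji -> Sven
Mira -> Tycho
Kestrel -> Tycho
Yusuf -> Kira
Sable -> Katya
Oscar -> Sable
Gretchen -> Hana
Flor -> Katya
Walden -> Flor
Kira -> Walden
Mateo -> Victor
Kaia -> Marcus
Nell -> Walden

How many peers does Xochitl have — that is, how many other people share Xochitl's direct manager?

Xochitl reports to Hana. Hana's other direct reports are Gretchen — 1 peer.

1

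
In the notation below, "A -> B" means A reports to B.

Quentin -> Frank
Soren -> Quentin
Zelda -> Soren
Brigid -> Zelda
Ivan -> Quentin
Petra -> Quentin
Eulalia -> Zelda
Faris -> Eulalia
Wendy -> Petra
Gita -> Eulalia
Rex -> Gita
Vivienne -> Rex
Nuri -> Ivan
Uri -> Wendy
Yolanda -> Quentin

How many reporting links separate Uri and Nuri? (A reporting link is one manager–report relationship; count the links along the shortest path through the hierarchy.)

5

Uri is 3 levels below Quentin, and Nuri is 2 levels below Quentin (their lowest common manager). The shortest path runs up from Uri to Quentin and back down to Nuri: 3 + 2 = 5 links.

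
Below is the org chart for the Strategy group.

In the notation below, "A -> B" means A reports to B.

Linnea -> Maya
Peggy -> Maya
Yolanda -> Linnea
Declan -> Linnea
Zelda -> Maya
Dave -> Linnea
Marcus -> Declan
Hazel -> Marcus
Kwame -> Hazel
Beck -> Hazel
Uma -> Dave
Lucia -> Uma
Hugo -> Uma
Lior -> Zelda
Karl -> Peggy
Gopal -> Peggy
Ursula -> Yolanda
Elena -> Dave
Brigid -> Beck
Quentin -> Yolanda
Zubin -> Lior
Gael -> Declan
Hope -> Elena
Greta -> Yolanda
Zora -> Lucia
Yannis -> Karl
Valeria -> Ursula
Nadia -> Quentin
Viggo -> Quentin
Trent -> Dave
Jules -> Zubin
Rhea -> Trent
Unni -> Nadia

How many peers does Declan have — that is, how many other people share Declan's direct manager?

Declan reports to Linnea. Linnea's other direct reports are Yolanda, Dave — 2 peers.

2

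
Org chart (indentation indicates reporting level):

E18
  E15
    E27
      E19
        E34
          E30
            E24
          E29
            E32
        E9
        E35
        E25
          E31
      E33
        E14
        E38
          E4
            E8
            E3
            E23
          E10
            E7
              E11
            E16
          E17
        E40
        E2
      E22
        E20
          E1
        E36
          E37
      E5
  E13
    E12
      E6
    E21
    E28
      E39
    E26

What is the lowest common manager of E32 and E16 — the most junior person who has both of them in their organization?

E32's chain of managers is E29, E34, E19, E27, E15, E18. E16's chain of managers is E10, E38, E33, E27, E15, E18. The first manager that appears in both chains is E27.

E27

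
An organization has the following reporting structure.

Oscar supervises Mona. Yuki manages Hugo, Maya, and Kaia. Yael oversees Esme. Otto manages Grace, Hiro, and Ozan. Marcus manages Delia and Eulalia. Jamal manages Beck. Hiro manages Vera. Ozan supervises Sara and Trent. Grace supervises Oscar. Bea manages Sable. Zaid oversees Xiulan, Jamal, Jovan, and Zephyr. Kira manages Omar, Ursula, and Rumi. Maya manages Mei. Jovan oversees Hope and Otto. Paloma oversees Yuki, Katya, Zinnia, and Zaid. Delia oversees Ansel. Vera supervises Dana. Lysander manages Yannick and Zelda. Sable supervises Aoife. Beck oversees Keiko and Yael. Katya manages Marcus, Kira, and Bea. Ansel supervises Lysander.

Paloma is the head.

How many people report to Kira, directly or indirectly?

3

Kira directly manages Omar, Ursula, Rumi. Omar has no reports. Ursula has no reports. Rumi has no reports. So Kira's organization is 3 direct reports plus everyone under them: 1 + 1 + 1 = 3.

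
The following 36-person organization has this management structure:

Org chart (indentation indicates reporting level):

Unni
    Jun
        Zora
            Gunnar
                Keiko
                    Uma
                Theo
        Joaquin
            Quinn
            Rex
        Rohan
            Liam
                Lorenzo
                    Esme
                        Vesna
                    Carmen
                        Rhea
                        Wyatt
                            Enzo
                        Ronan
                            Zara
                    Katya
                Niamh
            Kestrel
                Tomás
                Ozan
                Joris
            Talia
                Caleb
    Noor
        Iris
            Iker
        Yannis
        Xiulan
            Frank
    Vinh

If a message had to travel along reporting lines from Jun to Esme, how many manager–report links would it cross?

4

Esme is in Jun's organization: the chain from Esme up to Jun is Esme → Lorenzo → Liam → Rohan → Jun, which is 4 links.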